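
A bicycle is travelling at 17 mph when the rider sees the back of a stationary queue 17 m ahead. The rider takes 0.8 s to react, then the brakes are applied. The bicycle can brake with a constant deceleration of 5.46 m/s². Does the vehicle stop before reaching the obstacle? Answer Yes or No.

17 mph × 0.44704 = 7.5997 m/s.
Reaction distance = 7.5997 × 0.8 = 6.080 m.
Braking distance = v²/(2a) = 57.755 / 10.920 = 5.289 m.
Total stopping distance = 6.080 + 5.289 = 11.369 m, vs 17 m available — it stops with 17 − 11.369 = 5.631 m to spare.

Yes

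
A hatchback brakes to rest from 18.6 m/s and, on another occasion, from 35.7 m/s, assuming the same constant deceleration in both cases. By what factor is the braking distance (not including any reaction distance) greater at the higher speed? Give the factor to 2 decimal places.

Braking distance d = v²/(2a), so with a fixed, d ∝ v².
Factor = (35.7/18.6)² = 1.9194² = 3.6841.

Factor ≈ 3.68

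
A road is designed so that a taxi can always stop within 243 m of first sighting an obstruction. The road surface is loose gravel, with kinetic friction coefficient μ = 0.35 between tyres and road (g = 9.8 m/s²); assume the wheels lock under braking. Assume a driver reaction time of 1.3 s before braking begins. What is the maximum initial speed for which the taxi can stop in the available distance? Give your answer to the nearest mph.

Maximum speed ≈ 82 mph

a = μg = 0.35 × 9.8 = 3.430 m/s².
Stopping distance: v·t_r + v²/(2a) = 243 with t_r = 1.3 s and a = 3.430 m/s².
So v² + 8.918 v − 1666.98 = 0.
Positive root: v = −a·t_r + √((a·t_r)² + 2a·d) = −4.459 + √(19.883 + 1666.98) = 36.6124 m/s.
36.6124 m/s ÷ 0.44704 = 81.900 mph.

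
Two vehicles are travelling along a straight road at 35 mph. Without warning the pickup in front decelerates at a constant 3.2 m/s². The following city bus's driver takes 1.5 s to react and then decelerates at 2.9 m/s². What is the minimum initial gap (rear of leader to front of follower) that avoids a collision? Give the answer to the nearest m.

Minimum gap ≈ 27 m

35 mph × 0.44704 = 15.6464 m/s.
Leader travels v²/(2a_L) = 244.810 / 6.400 = 38.252 m before stopping.
Follower covers v·t_r = 15.6464 × 1.5 = 23.470 m while reacting, then v²/(2a_F) = 244.810 / 5.800 = 42.209 m while braking, for a total of 23.470 + 42.209 = 65.679 m.
Since a_F ≤ a_L and the follower starts braking later, the follower is never slower than the leader, so the closest approach is when both have stopped.
Minimum gap = 65.679 − 38.252 = 27.427 m.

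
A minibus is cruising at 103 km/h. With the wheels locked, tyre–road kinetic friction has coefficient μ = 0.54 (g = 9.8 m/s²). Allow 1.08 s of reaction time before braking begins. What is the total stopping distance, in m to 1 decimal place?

Total stopping distance ≈ 108.2 m

103 km/h ÷ 3.6 = 28.6111 m/s.
a = μg = 0.54 × 9.8 = 5.292 m/s².
Reaction distance = v·t_r = 28.6111 × 1.08 = 30.900 m.
Braking distance = v²/(2a) = 28.6111² / (2 × 5.292) = 818.595 / 10.584 = 77.343 m.
Total = 30.900 + 77.343 = 108.243 m.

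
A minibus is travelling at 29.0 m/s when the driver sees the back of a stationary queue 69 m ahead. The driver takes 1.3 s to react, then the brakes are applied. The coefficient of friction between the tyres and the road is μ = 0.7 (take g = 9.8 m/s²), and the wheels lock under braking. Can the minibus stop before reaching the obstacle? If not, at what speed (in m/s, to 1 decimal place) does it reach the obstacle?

No — it strikes the obstacle at 20.3 m/s

a = μg = 0.7 × 9.8 = 6.860 m/s².
Reaction distance = 29.0000 × 1.3 = 37.700 m.
Braking distance needed to stop: v²/(2a) = 841.000 / 13.720 = 61.297 m, so total needed = 37.700 + 61.297 = 98.997 m > 69 m — it cannot stop.
Distance remaining when braking begins: 69 − 37.700 = 31.300 m.
v² = v₀² − 2a·d = 841.000 − 2 × 6.860 × 31.300 = 411.564 m²/s².
v = √411.564 = 20.287 m/s.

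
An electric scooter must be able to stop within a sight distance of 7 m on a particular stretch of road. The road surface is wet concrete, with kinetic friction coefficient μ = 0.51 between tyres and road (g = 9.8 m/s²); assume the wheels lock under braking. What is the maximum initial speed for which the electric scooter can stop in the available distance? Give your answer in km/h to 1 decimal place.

Maximum speed ≈ 30.1 km/h

a = μg = 0.51 × 9.8 = 4.998 m/s².
v²/(2a) = d ⇒ v = √(2 × 4.998 × 7) = √69.97 = 8.3648 m/s.
8.3648 m/s × 3.6 = 30.113 km/h.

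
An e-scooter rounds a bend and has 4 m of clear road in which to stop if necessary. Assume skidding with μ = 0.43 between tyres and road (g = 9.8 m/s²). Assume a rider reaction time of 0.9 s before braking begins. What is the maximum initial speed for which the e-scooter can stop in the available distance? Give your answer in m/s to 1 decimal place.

a = μg = 0.43 × 9.8 = 4.214 m/s².
Stopping distance: v·t_r + v²/(2a) = 4 with t_r = 0.9 s and a = 4.214 m/s².
So v² + 7.585 v − 33.71 = 0.
Positive root: v = −a·t_r + √((a·t_r)² + 2a·d) = −3.793 + √(14.387 + 33.71) = 3.1422 m/s.

Maximum speed ≈ 3.1 m/s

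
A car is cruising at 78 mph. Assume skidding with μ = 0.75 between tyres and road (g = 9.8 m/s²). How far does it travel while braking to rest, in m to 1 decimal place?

Braking distance ≈ 82.7 m

78 mph × 0.44704 = 34.8691 m/s.
a = μg = 0.75 × 9.8 = 7.350 m/s².
Braking distance = v²/(2a) = 34.8691² / (2 × 7.350) = 1215.854 / 14.700 = 82.711 m.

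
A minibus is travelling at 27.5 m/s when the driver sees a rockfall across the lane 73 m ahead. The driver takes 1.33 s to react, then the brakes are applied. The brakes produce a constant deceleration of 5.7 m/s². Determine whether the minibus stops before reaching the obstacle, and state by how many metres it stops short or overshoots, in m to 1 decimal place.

Reaction distance = 27.5000 × 1.33 = 36.575 m.
Braking distance = v²/(2a) = 756.250 / 11.400 = 66.338 m.
Total stopping distance = 36.575 + 66.338 = 102.913 m, vs 73 m available — it cannot stop in time and overshoots by 102.913 − 73 = 29.913 m.

No — it overshoots by 29.9 m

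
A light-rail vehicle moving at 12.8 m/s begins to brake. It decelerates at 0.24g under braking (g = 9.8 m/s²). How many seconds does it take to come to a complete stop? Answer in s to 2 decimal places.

a = 0.24 × 9.8 = 2.352 m/s².
Braking time = v/a = 12.8000 / 2.352 = 5.442 s.

Braking time ≈ 5.44 s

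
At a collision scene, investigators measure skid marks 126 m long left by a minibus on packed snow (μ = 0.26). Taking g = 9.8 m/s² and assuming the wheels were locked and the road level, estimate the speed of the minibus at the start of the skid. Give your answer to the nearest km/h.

Deceleration a = μg = 0.26 × 9.8 = 2.548 m/s².
v = √(2a·d) = √(2 × 2.548 × 126) = √642.096 = 25.3396 m/s.
= 25.3396 × 3.6 = 91.223 km/h.

Initial speed ≈ 91 km/h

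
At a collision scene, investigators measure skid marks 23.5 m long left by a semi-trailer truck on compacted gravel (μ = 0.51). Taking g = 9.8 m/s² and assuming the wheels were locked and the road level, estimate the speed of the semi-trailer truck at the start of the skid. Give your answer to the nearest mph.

Deceleration a = μg = 0.51 × 9.8 = 4.998 m/s².
v = √(2a·d) = √(2 × 4.998 × 23.5) = √234.906 = 15.3266 m/s.
= 15.3266 ÷ 0.44704 = 34.285 mph.

Initial speed ≈ 34 mph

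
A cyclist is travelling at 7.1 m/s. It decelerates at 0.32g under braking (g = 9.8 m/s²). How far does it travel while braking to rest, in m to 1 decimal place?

a = 0.32 × 9.8 = 3.136 m/s².
Braking distance = v²/(2a) = 7.1000² / (2 × 3.136) = 50.410 / 6.272 = 8.037 m.

Braking distance ≈ 8.0 m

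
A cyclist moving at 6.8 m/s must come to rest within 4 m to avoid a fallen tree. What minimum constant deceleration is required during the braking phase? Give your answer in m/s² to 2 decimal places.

v² = 2a·d ⇒ a = v²/(2d) = 6.8000² / (2 × 4.000) = 46.240 / 8.000 = 5.7800 m/s².

Required deceleration ≈ 5.78 m/s²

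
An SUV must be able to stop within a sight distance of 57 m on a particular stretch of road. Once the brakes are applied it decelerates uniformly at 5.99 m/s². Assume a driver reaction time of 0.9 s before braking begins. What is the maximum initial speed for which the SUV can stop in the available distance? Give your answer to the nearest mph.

Stopping distance: v·t_r + v²/(2a) = 57 with t_r = 0.9 s and a = 5.990 m/s².
So v² + 10.782 v − 682.86 = 0.
Positive root: v = −a·t_r + √((a·t_r)² + 2a·d) = −5.391 + √(29.063 + 682.86) = 21.2909 m/s.
21.2909 m/s ÷ 0.44704 = 47.626 mph.

Maximum speed ≈ 48 mph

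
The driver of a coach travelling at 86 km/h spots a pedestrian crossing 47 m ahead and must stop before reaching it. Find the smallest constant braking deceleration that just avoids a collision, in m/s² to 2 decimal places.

86 km/h ÷ 3.6 = 23.8889 m/s.
v² = 2a·d ⇒ a = v²/(2d) = 23.8889² / (2 × 47.000) = 570.680 / 94.000 = 6.0711 m/s².

Required deceleration ≈ 6.07 m/s²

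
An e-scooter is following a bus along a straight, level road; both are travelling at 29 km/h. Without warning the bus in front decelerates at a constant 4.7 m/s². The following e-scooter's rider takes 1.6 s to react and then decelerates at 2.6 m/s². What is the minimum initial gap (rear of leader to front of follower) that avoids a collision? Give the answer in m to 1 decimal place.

29 km/h ÷ 3.6 = 8.0556 m/s.
Leader travels v²/(2a_L) = 64.893 / 9.400 = 6.904 m before stopping.
Follower covers v·t_r = 8.0556 × 1.6 = 12.889 m while reacting, then v²/(2a_F) = 64.893 / 5.200 = 12.479 m while braking, for a total of 12.889 + 12.479 = 25.368 m.
Since a_F ≤ a_L and the follower starts braking later, the follower is never slower than the leader, so the closest approach is when both have stopped.
Minimum gap = 25.368 − 6.904 = 18.464 m.

Minimum gap ≈ 18.5 m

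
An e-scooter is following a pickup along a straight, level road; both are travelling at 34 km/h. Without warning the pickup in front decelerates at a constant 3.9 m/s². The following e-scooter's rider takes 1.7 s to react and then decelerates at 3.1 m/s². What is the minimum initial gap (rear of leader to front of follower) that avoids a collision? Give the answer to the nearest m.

Minimum gap ≈ 19 m

34 km/h ÷ 3.6 = 9.4444 m/s.
Leader travels v²/(2a_L) = 89.197 / 7.800 = 11.436 m before stopping.
Follower covers v·t_r = 9.4444 × 1.7 = 16.055 m while reacting, then v²/(2a_F) = 89.197 / 6.200 = 14.387 m while braking, for a total of 16.055 + 14.387 = 30.442 m.
Since a_F ≤ a_L and the follower starts braking later, the follower is never slower than the leader, so the closest approach is when both have stopped.
Minimum gap = 30.442 − 11.436 = 19.006 m.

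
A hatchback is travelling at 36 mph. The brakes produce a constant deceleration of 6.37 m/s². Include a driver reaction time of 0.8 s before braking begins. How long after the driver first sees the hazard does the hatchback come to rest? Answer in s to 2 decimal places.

Total time ≈ 3.33 s

36 mph × 0.44704 = 16.0934 m/s.
Braking time = v/a = 16.0934 / 6.370 = 2.526 s.
Total = 0.8 + 2.526 = 3.326 s.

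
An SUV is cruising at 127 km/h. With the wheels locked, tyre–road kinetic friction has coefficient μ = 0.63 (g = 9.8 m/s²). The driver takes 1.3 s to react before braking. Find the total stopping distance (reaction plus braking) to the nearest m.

Total stopping distance ≈ 147 m

127 km/h ÷ 3.6 = 35.2778 m/s.
a = μg = 0.63 × 9.8 = 6.174 m/s².
Reaction distance = v·t_r = 35.2778 × 1.3 = 45.861 m.
Braking distance = v²/(2a) = 35.2778² / (2 × 6.174) = 1244.523 / 12.348 = 100.787 m.
Total = 45.861 + 100.787 = 146.648 m.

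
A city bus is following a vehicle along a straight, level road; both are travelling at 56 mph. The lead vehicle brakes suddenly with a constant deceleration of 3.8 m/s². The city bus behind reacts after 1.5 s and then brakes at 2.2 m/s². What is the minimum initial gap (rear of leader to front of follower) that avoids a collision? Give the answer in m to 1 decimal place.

Minimum gap ≈ 97.5 m

56 mph × 0.44704 = 25.0342 m/s.
Leader travels v²/(2a_L) = 626.711 / 7.600 = 82.462 m before stopping.
Follower covers v·t_r = 25.0342 × 1.5 = 37.551 m while reacting, then v²/(2a_F) = 626.711 / 4.400 = 142.434 m while braking, for a total of 37.551 + 142.434 = 179.985 m.
Since a_F ≤ a_L and the follower starts braking later, the follower is never slower than the leader, so the closest approach is when both have stopped.
Minimum gap = 179.985 − 82.462 = 97.523 m.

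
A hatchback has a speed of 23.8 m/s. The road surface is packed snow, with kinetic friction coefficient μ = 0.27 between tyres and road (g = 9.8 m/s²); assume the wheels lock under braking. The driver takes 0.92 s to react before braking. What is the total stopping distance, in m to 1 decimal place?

Total stopping distance ≈ 128.9 m

a = μg = 0.27 × 9.8 = 2.646 m/s².
Reaction distance = v·t_r = 23.8000 × 0.92 = 21.896 m.
Braking distance = v²/(2a) = 23.8000² / (2 × 2.646) = 566.440 / 5.292 = 107.037 m.
Total = 21.896 + 107.037 = 128.933 m.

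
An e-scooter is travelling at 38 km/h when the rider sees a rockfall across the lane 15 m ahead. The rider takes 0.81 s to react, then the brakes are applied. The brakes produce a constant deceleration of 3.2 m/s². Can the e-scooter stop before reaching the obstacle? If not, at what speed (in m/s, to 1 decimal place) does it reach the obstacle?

No — it strikes the obstacle at 8.4 m/s

38 km/h ÷ 3.6 = 10.5556 m/s.
Reaction distance = 10.5556 × 0.81 = 8.550 m.
Braking distance needed to stop: v²/(2a) = 111.421 / 6.400 = 17.410 m, so total needed = 8.550 + 17.410 = 25.960 m > 15 m — it cannot stop.
Distance remaining when braking begins: 15 − 8.550 = 6.450 m.
v² = v₀² − 2a·d = 111.421 − 2 × 3.200 × 6.450 = 70.141 m²/s².
v = √70.141 = 8.375 m/s.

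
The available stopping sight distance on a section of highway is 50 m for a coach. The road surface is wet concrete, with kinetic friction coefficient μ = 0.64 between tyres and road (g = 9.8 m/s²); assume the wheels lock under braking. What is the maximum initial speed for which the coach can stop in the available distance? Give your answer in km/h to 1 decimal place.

Maximum speed ≈ 90.2 km/h

a = μg = 0.64 × 9.8 = 6.272 m/s².
v²/(2a) = d ⇒ v = √(2 × 6.272 × 50) = √627.20 = 25.0440 m/s.
25.0440 m/s × 3.6 = 90.158 km/h.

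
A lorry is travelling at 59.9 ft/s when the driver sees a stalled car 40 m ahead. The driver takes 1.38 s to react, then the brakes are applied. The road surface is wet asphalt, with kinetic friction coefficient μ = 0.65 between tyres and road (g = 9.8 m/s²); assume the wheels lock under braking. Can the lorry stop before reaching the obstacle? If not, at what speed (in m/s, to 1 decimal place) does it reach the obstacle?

59.9 ft/s × 0.3048 = 18.2575 m/s.
a = μg = 0.65 × 9.8 = 6.370 m/s².
Reaction distance = 18.2575 × 1.38 = 25.195 m.
Braking distance needed to stop: v²/(2a) = 333.336 / 12.740 = 26.165 m, so total needed = 25.195 + 26.165 = 51.360 m > 40 m — it cannot stop.
Distance remaining when braking begins: 40 − 25.195 = 14.805 m.
v² = v₀² − 2a·d = 333.336 − 2 × 6.370 × 14.805 = 144.720 m²/s².
v = √144.720 = 12.030 m/s.

No — it strikes the obstacle at 12.0 m/s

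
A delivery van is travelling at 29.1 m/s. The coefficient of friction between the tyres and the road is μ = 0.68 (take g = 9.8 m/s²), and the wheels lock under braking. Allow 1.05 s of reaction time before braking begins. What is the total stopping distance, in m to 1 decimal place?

a = μg = 0.68 × 9.8 = 6.664 m/s².
Reaction distance = v·t_r = 29.1000 × 1.05 = 30.555 m.
Braking distance = v²/(2a) = 29.1000² / (2 × 6.664) = 846.810 / 13.328 = 63.536 m.
Total = 30.555 + 63.536 = 94.091 m.

Total stopping distance ≈ 94.1 m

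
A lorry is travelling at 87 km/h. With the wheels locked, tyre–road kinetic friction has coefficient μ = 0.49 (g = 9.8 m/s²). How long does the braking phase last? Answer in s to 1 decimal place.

Braking time ≈ 5.0 s

87 km/h ÷ 3.6 = 24.1667 m/s.
a = μg = 0.49 × 9.8 = 4.802 m/s².
Braking time = v/a = 24.1667 / 4.802 = 5.033 s.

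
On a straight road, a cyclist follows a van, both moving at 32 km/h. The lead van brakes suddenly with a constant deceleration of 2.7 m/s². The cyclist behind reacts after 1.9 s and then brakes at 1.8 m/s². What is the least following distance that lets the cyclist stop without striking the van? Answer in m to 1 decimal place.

Minimum gap ≈ 24.2 m

32 km/h ÷ 3.6 = 8.8889 m/s.
Leader travels v²/(2a_L) = 79.013 / 5.400 = 14.632 m before stopping.
Follower covers v·t_r = 8.8889 × 1.9 = 16.889 m while reacting, then v²/(2a_F) = 79.013 / 3.600 = 21.948 m while braking, for a total of 16.889 + 21.948 = 38.837 m.
Since a_F ≤ a_L and the follower starts braking later, the follower is never slower than the leader, so the closest approach is when both have stopped.
Minimum gap = 38.837 − 14.632 = 24.205 m.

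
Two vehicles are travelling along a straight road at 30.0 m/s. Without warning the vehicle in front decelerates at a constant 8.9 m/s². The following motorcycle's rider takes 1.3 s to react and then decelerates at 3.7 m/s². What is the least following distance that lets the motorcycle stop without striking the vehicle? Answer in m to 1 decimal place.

Minimum gap ≈ 110.1 m

Leader travels v²/(2a_L) = 900.000 / 17.800 = 50.562 m before stopping.
Follower covers v·t_r = 30.0000 × 1.3 = 39.000 m while reacting, then v²/(2a_F) = 900.000 / 7.400 = 121.622 m while braking, for a total of 39.000 + 121.622 = 160.622 m.
Since a_F ≤ a_L and the follower starts braking later, the follower is never slower than the leader, so the closest approach is when both have stopped.
Minimum gap = 160.622 − 50.562 = 110.060 m.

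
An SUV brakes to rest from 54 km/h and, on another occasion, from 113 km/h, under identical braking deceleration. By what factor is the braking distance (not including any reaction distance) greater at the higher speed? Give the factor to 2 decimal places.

Braking distance d = v²/(2a), so with a fixed, d ∝ v².
Factor = (113/54)² = 2.0926² = 4.3790.

Factor ≈ 4.38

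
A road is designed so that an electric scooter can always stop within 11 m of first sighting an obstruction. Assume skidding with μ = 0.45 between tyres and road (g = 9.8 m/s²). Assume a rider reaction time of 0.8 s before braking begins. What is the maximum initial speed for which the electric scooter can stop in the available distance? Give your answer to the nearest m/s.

Maximum speed ≈ 7 m/s

a = μg = 0.45 × 9.8 = 4.410 m/s².
Stopping distance: v·t_r + v²/(2a) = 11 with t_r = 0.8 s and a = 4.410 m/s².
So v² + 7.056 v − 97.02 = 0.
Positive root: v = −a·t_r + √((a·t_r)² + 2a·d) = −3.528 + √(12.447 + 97.02) = 6.9346 m/s.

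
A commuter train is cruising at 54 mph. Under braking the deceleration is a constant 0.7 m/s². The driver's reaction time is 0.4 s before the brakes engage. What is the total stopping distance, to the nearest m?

54 mph × 0.44704 = 24.1402 m/s.
Reaction distance = v·t_r = 24.1402 × 0.4 = 9.656 m.
Braking distance = v²/(2a) = 24.1402² / (2 × 0.700) = 582.749 / 1.400 = 416.249 m.
Total = 9.656 + 416.249 = 425.905 m.

Total stopping distance ≈ 426 m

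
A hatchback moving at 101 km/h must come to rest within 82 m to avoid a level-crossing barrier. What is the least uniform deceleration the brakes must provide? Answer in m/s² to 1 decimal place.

101 km/h ÷ 3.6 = 28.0556 m/s.
v² = 2a·d ⇒ a = v²/(2d) = 28.0556² / (2 × 82.000) = 787.117 / 164.000 = 4.7995 m/s².

Required deceleration ≈ 4.8 m/s²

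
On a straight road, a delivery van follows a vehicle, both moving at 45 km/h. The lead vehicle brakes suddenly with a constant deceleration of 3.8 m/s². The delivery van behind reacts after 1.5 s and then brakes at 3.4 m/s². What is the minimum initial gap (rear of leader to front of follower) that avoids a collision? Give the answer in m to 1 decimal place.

Minimum gap ≈ 21.2 m

45 km/h ÷ 3.6 = 12.5000 m/s.
Leader travels v²/(2a_L) = 156.250 / 7.600 = 20.559 m before stopping.
Follower covers v·t_r = 12.5000 × 1.5 = 18.750 m while reacting, then v²/(2a_F) = 156.250 / 6.800 = 22.978 m while braking, for a total of 18.750 + 22.978 = 41.728 m.
Since a_F ≤ a_L and the follower starts braking later, the follower is never slower than the leader, so the closest approach is when both have stopped.
Minimum gap = 41.728 − 20.559 = 21.169 m.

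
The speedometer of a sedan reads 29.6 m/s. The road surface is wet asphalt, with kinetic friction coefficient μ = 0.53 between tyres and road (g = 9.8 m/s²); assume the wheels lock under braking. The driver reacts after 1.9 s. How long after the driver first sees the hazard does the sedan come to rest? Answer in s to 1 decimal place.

a = μg = 0.53 × 9.8 = 5.194 m/s².
Braking time = v/a = 29.6000 / 5.194 = 5.699 s.
Total = 1.9 + 5.699 = 7.599 s.

Total time ≈ 7.6 s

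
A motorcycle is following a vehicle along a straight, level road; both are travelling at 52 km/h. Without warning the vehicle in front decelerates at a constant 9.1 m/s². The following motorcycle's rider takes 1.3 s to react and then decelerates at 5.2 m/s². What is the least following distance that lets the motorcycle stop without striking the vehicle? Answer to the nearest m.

52 km/h ÷ 3.6 = 14.4444 m/s.
Leader travels v²/(2a_L) = 208.641 / 18.200 = 11.464 m before stopping.
Follower covers v·t_r = 14.4444 × 1.3 = 18.778 m while reacting, then v²/(2a_F) = 208.641 / 10.400 = 20.062 m while braking, for a total of 18.778 + 20.062 = 38.840 m.
Since a_F ≤ a_L and the follower starts braking later, the follower is never slower than the leader, so the closest approach is when both have stopped.
Minimum gap = 38.840 − 11.464 = 27.376 m.

Minimum gap ≈ 27 m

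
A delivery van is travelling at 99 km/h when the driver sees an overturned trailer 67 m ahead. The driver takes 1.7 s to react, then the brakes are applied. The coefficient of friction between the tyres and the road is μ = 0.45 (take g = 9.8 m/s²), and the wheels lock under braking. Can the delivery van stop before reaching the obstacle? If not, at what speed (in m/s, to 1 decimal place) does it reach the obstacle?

99 km/h ÷ 3.6 = 27.5000 m/s.
a = μg = 0.45 × 9.8 = 4.410 m/s².
Reaction distance = 27.5000 × 1.7 = 46.750 m.
Braking distance needed to stop: v²/(2a) = 756.250 / 8.820 = 85.743 m, so total needed = 46.750 + 85.743 = 132.493 m > 67 m — it cannot stop.
Distance remaining when braking begins: 67 − 46.750 = 20.250 m.
v² = v₀² − 2a·d = 756.250 − 2 × 4.410 × 20.250 = 577.645 m²/s².
v = √577.645 = 24.034 m/s.

No — it strikes the obstacle at 24.0 m/s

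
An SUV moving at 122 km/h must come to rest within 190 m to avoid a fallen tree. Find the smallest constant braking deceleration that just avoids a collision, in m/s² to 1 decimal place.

Required deceleration ≈ 3.0 m/s²

122 km/h ÷ 3.6 = 33.8889 m/s.
v² = 2a·d ⇒ a = v²/(2d) = 33.8889² / (2 × 190.000) = 1148.458 / 380.000 = 3.0223 m/s².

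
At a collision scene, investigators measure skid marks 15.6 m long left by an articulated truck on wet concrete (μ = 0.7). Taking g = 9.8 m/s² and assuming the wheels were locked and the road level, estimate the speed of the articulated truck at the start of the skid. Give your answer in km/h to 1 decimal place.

Deceleration a = μg = 0.7 × 9.8 = 6.860 m/s².
v = √(2a·d) = √(2 × 6.860 × 15.6) = √214.032 = 14.6298 m/s.
= 14.6298 × 3.6 = 52.667 km/h.

Initial speed ≈ 52.7 km/h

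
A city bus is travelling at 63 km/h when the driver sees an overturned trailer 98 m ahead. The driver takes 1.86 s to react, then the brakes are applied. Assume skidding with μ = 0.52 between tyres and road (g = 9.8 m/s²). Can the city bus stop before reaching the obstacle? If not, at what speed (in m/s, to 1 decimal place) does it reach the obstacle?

Yes — it stops about 35.4 m short of the obstacle, so it never reaches it

63 km/h ÷ 3.6 = 17.5000 m/s.
a = μg = 0.52 × 9.8 = 5.096 m/s².
Reaction distance = 17.5000 × 1.86 = 32.550 m.
Braking distance = v²/(2a) = 306.250 / 10.192 = 30.048 m.
Total stopping distance = 32.550 + 30.048 = 62.598 m, vs 98 m available — it stops with 98 − 62.598 = 35.402 m to spare.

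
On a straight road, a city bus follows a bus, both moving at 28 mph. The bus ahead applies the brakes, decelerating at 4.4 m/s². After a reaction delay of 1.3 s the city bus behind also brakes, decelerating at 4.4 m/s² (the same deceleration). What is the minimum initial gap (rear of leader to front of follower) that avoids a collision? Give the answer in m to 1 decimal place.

28 mph × 0.44704 = 12.5171 m/s.
Leader travels v²/(2a_L) = 156.678 / 8.800 = 17.804 m before stopping.
Follower covers v·t_r = 12.5171 × 1.3 = 16.272 m while reacting, then v²/(2a_F) = 156.678 / 8.800 = 17.804 m while braking, for a total of 16.272 + 17.804 = 34.076 m.
Since a_F ≤ a_L and the follower starts braking later, the follower is never slower than the leader, so the closest approach is when both have stopped.
Minimum gap = 34.076 − 17.804 = 16.272 m.

Minimum gap ≈ 16.3 m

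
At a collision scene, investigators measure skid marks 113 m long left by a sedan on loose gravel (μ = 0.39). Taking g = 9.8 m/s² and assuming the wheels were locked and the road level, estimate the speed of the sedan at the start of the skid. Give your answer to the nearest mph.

Initial speed ≈ 66 mph

Deceleration a = μg = 0.39 × 9.8 = 3.822 m/s².
v = √(2a·d) = √(2 × 3.822 × 113) = √863.772 = 29.3900 m/s.
= 29.3900 ÷ 0.44704 = 65.744 mph.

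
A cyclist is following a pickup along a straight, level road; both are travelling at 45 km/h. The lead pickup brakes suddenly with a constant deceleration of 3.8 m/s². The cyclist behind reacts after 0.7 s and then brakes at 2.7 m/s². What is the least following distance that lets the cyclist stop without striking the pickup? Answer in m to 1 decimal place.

45 km/h ÷ 3.6 = 12.5000 m/s.
Leader travels v²/(2a_L) = 156.250 / 7.600 = 20.559 m before stopping.
Follower covers v·t_r = 12.5000 × 0.7 = 8.750 m while reacting, then v²/(2a_F) = 156.250 / 5.400 = 28.935 m while braking, for a total of 8.750 + 28.935 = 37.685 m.
Since a_F ≤ a_L and the follower starts braking later, the follower is never slower than the leader, so the closest approach is when both have stopped.
Minimum gap = 37.685 − 20.559 = 17.126 m.

Minimum gap ≈ 17.1 m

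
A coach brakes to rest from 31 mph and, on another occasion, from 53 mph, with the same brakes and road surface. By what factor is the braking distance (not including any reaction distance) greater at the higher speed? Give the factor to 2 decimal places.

Braking distance d = v²/(2a), so with a fixed, d ∝ v².
Factor = (53/31)² = 1.7097² = 2.9231.

Factor ≈ 2.92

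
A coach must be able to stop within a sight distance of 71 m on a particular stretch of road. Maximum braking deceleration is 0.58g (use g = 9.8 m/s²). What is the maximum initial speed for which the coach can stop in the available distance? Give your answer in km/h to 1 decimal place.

Maximum speed ≈ 102.3 km/h

a = 0.58 × 9.8 = 5.684 m/s².
v²/(2a) = d ⇒ v = √(2 × 5.684 × 71) = √807.13 = 28.4100 m/s.
28.4100 m/s × 3.6 = 102.276 km/h.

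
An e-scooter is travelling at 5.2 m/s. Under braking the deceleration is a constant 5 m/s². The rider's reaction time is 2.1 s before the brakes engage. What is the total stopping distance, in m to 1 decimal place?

Total stopping distance ≈ 13.6 m

Reaction distance = v·t_r = 5.2000 × 2.1 = 10.920 m.
Braking distance = v²/(2a) = 5.2000² / (2 × 5.000) = 27.040 / 10.000 = 2.704 m.
Total = 10.920 + 2.704 = 13.624 m.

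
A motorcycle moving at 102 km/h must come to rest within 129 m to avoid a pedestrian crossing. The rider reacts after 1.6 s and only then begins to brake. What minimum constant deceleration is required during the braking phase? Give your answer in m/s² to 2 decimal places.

102 km/h ÷ 3.6 = 28.3333 m/s.
Distance covered during reaction = 28.3333 × 1.6 = 45.333 m.
Distance available for braking: 129 − 45.333 = 83.667 m.
v² = 2a·d ⇒ a = v²/(2d) = 28.3333² / (2 × 83.667) = 802.776 / 167.334 = 4.7974 m/s².

Required deceleration ≈ 4.80 m/s²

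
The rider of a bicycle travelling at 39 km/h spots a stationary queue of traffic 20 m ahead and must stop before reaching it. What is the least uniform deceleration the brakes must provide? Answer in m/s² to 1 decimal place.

Required deceleration ≈ 2.9 m/s²

39 km/h ÷ 3.6 = 10.8333 m/s.
v² = 2a·d ⇒ a = v²/(2d) = 10.8333² / (2 × 20.000) = 117.360 / 40.000 = 2.9340 m/s².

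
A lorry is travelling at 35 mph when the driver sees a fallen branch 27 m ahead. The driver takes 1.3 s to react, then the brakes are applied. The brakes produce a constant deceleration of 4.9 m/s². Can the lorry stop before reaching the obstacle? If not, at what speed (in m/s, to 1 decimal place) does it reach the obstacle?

35 mph × 0.44704 = 15.6464 m/s.
Reaction distance = 15.6464 × 1.3 = 20.340 m.
Braking distance needed to stop: v²/(2a) = 244.810 / 9.800 = 24.981 m, so total needed = 20.340 + 24.981 = 45.321 m > 27 m — it cannot stop.
Distance remaining when braking begins: 27 − 20.340 = 6.660 m.
v² = v₀² − 2a·d = 244.810 − 2 × 4.900 × 6.660 = 179.542 m²/s².
v = √179.542 = 13.399 m/s.

No — it strikes the obstacle at 13.4 m/s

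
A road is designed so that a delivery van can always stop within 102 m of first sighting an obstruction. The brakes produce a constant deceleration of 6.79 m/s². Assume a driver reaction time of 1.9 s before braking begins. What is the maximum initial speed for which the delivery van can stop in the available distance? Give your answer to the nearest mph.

Stopping distance: v·t_r + v²/(2a) = 102 with t_r = 1.9 s and a = 6.790 m/s².
So v² + 25.802 v − 1385.16 = 0.
Positive root: v = −a·t_r + √((a·t_r)² + 2a·d) = −12.901 + √(166.436 + 1385.16) = 26.4893 m/s.
26.4893 m/s ÷ 0.44704 = 59.255 mph.

Maximum speed ≈ 59 mph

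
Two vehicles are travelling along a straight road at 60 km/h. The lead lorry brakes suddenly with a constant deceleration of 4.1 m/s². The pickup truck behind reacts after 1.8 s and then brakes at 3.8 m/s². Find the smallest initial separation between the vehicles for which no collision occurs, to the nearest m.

60 km/h ÷ 3.6 = 16.6667 m/s.
Leader travels v²/(2a_L) = 277.779 / 8.200 = 33.875 m before stopping.
Follower covers v·t_r = 16.6667 × 1.8 = 30.000 m while reacting, then v²/(2a_F) = 277.779 / 7.600 = 36.550 m while braking, for a total of 30.000 + 36.550 = 66.550 m.
Since a_F ≤ a_L and the follower starts braking later, the follower is never slower than the leader, so the closest approach is when both have stopped.
Minimum gap = 66.550 − 33.875 = 32.675 m.

Minimum gap ≈ 33 m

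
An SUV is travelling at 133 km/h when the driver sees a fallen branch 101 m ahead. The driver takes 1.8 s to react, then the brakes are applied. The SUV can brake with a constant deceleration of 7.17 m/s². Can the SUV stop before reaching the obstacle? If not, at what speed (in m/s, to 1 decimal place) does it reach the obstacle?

No — it strikes the obstacle at 29.5 m/s

133 km/h ÷ 3.6 = 36.9444 m/s.
Reaction distance = 36.9444 × 1.8 = 66.500 m.
Braking distance needed to stop: v²/(2a) = 1364.889 / 14.340 = 95.181 m, so total needed = 66.500 + 95.181 = 161.681 m > 101 m — it cannot stop.
Distance remaining when braking begins: 101 − 66.500 = 34.500 m.
v² = v₀² − 2a·d = 1364.889 − 2 × 7.170 × 34.500 = 870.159 m²/s².
v = √870.159 = 29.498 m/s.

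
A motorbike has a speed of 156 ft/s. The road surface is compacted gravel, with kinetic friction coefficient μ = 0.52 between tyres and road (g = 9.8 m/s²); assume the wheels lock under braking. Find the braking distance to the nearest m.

Braking distance ≈ 222 m

156 ft/s × 0.3048 = 47.5488 m/s.
a = μg = 0.52 × 9.8 = 5.096 m/s².
Braking distance = v²/(2a) = 47.5488² / (2 × 5.096) = 2260.888 / 10.192 = 221.830 m.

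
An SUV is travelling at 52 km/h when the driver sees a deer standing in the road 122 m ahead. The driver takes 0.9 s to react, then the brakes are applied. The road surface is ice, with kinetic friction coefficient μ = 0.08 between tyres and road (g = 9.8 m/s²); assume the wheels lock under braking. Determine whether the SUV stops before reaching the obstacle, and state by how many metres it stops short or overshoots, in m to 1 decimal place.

52 km/h ÷ 3.6 = 14.4444 m/s.
a = μg = 0.08 × 9.8 = 0.784 m/s².
Reaction distance = 14.4444 × 0.9 = 13.000 m.
Braking distance = v²/(2a) = 208.641 / 1.568 = 133.062 m.
Total stopping distance = 13.000 + 133.062 = 146.062 m, vs 122 m available — it cannot stop in time and overshoots by 146.062 − 122 = 24.062 m.

No — it overshoots by 24.1 m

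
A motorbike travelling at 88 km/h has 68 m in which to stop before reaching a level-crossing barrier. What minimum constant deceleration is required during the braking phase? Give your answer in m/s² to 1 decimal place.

Required deceleration ≈ 4.4 m/s²

88 km/h ÷ 3.6 = 24.4444 m/s.
v² = 2a·d ⇒ a = v²/(2d) = 24.4444² / (2 × 68.000) = 597.529 / 136.000 = 4.3936 m/s².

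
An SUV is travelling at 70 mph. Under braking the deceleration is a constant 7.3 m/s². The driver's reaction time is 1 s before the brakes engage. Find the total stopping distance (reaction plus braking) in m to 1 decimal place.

Total stopping distance ≈ 98.4 m

70 mph × 0.44704 = 31.2928 m/s.
Reaction distance = v·t_r = 31.2928 × 1 = 31.293 m.
Braking distance = v²/(2a) = 31.2928² / (2 × 7.300) = 979.239 / 14.600 = 67.071 m.
Total = 31.293 + 67.071 = 98.364 m.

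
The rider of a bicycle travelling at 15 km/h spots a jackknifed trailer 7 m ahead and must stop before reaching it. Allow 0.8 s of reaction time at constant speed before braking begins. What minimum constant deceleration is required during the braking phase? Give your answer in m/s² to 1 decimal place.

Required deceleration ≈ 2.4 m/s²

15 km/h ÷ 3.6 = 4.1667 m/s.
Distance covered during reaction = 4.1667 × 0.8 = 3.333 m.
Distance available for braking: 7 − 3.333 = 3.667 m.
v² = 2a·d ⇒ a = v²/(2d) = 4.1667² / (2 × 3.667) = 17.361 / 7.334 = 2.3672 m/s².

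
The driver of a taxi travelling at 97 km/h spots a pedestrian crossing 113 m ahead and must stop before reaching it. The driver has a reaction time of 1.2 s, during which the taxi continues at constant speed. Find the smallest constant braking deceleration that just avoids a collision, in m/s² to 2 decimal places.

Required deceleration ≈ 4.50 m/s²

97 km/h ÷ 3.6 = 26.9444 m/s.
Distance covered during reaction = 26.9444 × 1.2 = 32.333 m.
Distance available for braking: 113 − 32.333 = 80.667 m.
v² = 2a·d ⇒ a = v²/(2d) = 26.9444² / (2 × 80.667) = 726.001 / 161.334 = 4.5000 m/s².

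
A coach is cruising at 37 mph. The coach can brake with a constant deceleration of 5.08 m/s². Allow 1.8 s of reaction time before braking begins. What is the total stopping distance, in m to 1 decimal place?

Total stopping distance ≈ 56.7 m

37 mph × 0.44704 = 16.5405 m/s.
Reaction distance = v·t_r = 16.5405 × 1.8 = 29.773 m.
Braking distance = v²/(2a) = 16.5405² / (2 × 5.080) = 273.588 / 10.160 = 26.928 m.
Total = 29.773 + 26.928 = 56.701 m.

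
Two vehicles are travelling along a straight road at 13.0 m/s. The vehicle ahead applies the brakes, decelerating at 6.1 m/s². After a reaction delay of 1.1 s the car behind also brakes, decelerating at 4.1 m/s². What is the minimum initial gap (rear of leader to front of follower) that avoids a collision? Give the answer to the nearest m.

Leader travels v²/(2a_L) = 169.000 / 12.200 = 13.852 m before stopping.
Follower covers v·t_r = 13.0000 × 1.1 = 14.300 m while reacting, then v²/(2a_F) = 169.000 / 8.200 = 20.610 m while braking, for a total of 14.300 + 20.610 = 34.910 m.
Since a_F ≤ a_L and the follower starts braking later, the follower is never slower than the leader, so the closest approach is when both have stopped.
Minimum gap = 34.910 − 13.852 = 21.058 m.

Minimum gap ≈ 21 m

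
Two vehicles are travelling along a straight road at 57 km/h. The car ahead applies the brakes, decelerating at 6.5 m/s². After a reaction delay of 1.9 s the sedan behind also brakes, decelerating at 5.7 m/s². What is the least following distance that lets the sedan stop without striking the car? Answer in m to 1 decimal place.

Minimum gap ≈ 32.8 m

57 km/h ÷ 3.6 = 15.8333 m/s.
Leader travels v²/(2a_L) = 250.693 / 13.000 = 19.284 m before stopping.
Follower covers v·t_r = 15.8333 × 1.9 = 30.083 m while reacting, then v²/(2a_F) = 250.693 / 11.400 = 21.991 m while braking, for a total of 30.083 + 21.991 = 52.074 m.
Since a_F ≤ a_L and the follower starts braking later, the follower is never slower than the leader, so the closest approach is when both have stopped.
Minimum gap = 52.074 − 19.284 = 32.790 m.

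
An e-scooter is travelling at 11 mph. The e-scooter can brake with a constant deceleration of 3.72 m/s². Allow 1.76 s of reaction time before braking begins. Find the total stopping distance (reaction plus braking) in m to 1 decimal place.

Total stopping distance ≈ 11.9 m

11 mph × 0.44704 = 4.9174 m/s.
Reaction distance = v·t_r = 4.9174 × 1.76 = 8.655 m.
Braking distance = v²/(2a) = 4.9174² / (2 × 3.720) = 24.181 / 7.440 = 3.250 m.
Total = 8.655 + 3.250 = 11.905 m.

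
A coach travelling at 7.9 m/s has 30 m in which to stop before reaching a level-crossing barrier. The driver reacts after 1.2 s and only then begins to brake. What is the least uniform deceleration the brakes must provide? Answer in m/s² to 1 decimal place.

Distance covered during reaction = 7.9000 × 1.2 = 9.480 m.
Distance available for braking: 30 − 9.480 = 20.520 m.
v² = 2a·d ⇒ a = v²/(2d) = 7.9000² / (2 × 20.520) = 62.410 / 41.040 = 1.5207 m/s².

Required deceleration ≈ 1.5 m/s²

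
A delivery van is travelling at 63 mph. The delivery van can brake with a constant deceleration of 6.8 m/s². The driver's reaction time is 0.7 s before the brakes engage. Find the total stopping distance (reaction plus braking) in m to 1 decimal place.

Total stopping distance ≈ 78.0 m

63 mph × 0.44704 = 28.1635 m/s.
Reaction distance = v·t_r = 28.1635 × 0.7 = 19.714 m.
Braking distance = v²/(2a) = 28.1635² / (2 × 6.800) = 793.183 / 13.600 = 58.322 m.
Total = 19.714 + 58.322 = 78.036 m.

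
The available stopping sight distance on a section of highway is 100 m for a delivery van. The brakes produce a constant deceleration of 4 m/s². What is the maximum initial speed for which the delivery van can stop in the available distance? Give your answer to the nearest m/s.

Maximum speed ≈ 28 m/s

v²/(2a) = d ⇒ v = √(2 × 4.000 × 100) = √800.00 = 28.2843 m/s.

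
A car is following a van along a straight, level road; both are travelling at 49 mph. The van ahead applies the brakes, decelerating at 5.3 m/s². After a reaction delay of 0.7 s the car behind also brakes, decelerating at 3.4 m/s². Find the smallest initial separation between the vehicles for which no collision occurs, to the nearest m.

49 mph × 0.44704 = 21.9050 m/s.
Leader travels v²/(2a_L) = 479.829 / 10.600 = 45.267 m before stopping.
Follower covers v·t_r = 21.9050 × 0.7 = 15.333 m while reacting, then v²/(2a_F) = 479.829 / 6.800 = 70.563 m while braking, for a total of 15.333 + 70.563 = 85.896 m.
Since a_F ≤ a_L and the follower starts braking later, the follower is never slower than the leader, so the closest approach is when both have stopped.
Minimum gap = 85.896 − 45.267 = 40.629 m.

Minimum gap ≈ 41 m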